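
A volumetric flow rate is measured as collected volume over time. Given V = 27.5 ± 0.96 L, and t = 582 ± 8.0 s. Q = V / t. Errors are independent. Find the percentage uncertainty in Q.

3.75%

Since Q is a product/quotient, work with relative uncertainties:
  (1·δV/V)² = (1×0.0349)² = 0.00122;  (-1·δt/t)² = (-1×0.0137)² = 0.000189
δQ/Q = √(0.00141) = 0.0375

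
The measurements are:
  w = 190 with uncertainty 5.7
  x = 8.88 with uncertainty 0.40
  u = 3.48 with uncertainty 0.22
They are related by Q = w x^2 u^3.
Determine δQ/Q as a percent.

21.2%

Relative error in a monomial: (δQ/Q)² = Σ (nᵢ · δxᵢ/xᵢ)².
  (1·δw/w)² = (1×0.0300)² = 0.000900;  (2·δx/x)² = (2×0.0450)² = 0.00812;  (3·δu/u)² = (3×0.0632)² = 0.0360
δQ/Q = √(0.0450) = 0.212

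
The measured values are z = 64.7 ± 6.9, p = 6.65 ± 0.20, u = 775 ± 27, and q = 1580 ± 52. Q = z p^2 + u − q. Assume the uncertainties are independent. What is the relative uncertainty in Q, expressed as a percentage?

17.3%

Let w = z·p^2 = 2860. δw/w = √((1·δz/z)² + (2·δp/p)²) = √(0.0114 + 0.00362) = 0.122, so δw = 350.
Q = w + u − q: δQ = √(δw² + δu² + δq²) = √(1.23e+05 + 729 + 2700) = 355
Q = 2060, so δQ/Q = 355/2060 = 0.173.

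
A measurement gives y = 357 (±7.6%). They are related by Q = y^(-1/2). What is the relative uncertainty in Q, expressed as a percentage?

Relative error in a monomial: (δQ/Q)² = Σ (nᵢ · δxᵢ/xᵢ)².
  (−½·δy/y)² = (-0.5×0.0760)² = 0.00144
δQ/Q = √(0.00144) = 0.0380

3.80%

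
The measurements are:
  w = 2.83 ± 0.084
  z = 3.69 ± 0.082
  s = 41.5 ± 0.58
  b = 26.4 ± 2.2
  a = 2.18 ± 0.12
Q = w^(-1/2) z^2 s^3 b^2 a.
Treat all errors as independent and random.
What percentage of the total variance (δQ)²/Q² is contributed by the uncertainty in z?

5.68%

(δQ/Q)² = (−½·δw/w)² + (2·δz/z)² + (3·δs/s)² + (2·δb/b)² + (1·δa/a)²
  w term: (-0.5×0.0297)² = 0.000220
  z term: (2×0.0222)² = 0.00198
  s term: (3×0.0140)² = 0.00176
  b term: (2×0.0833)² = 0.0278
  a term: (1×0.0550)² = 0.00303
Total = 0.0348. Share from z = 0.00198/0.0348 = 0.0568.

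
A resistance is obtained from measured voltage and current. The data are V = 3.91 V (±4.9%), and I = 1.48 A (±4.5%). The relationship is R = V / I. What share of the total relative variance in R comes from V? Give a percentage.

54.2%

(δR/R)² = (1·δV/V)² + (-1·δI/I)²
  V term: (1×0.0490)² = 0.00240
  I term: (-1×0.0450)² = 0.00202
Total = 0.00443. Share from V = 0.00240/0.00443 = 0.542.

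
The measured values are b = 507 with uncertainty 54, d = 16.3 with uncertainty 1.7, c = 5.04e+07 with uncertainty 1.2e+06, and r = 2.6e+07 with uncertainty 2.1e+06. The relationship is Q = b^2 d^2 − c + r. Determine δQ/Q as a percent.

46.7%

Let p = b^2·d^2 = 6.83e+07. δp/p = √((2·δb/b)² + (2·δd/d)²) = √(0.0454 + 0.0435) = 0.298, so δp = 2.04e+07.
Q = p − c + r: δQ = √(δp² + δc² + δr²) = √(4.15e+14 + 1.44e+12 + 4.41e+12) = 2.05e+07
Q = 4.39e+07, so δQ/Q = 2.05e+07/4.39e+07 = 0.467.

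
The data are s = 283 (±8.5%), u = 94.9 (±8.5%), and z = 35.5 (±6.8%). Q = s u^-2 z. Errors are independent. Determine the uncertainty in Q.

Relative error in a monomial: (δQ/Q)² = Σ (nᵢ · δxᵢ/xᵢ)².
  (1·δs/s)² = (1×0.0850)² = 0.00723;  (-2·δu/u)² = (-2×0.0850)² = 0.0289;  (1·δz/z)² = (1×0.0680)² = 0.00462
δQ/Q = √(0.0407) = 0.202
Q = 1.12, so δQ = 0.202 × 1.12 = 0.225.

0.225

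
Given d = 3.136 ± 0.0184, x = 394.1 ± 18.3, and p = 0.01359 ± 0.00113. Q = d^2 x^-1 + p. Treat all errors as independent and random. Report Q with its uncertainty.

Let w = d^2·x^-1 = 0.02495. δw/w = √((2·δd/d)² + (-1·δx/x)²) = √(0.000138 + 0.00216) = 0.0479, so δw = 0.00120.
Q = w + p: δQ = √(δw² + δp²) = √(1.43e-06 + 1.28e-06) = 0.00164
Q = 0.03854.

0.03854 ± 0.00164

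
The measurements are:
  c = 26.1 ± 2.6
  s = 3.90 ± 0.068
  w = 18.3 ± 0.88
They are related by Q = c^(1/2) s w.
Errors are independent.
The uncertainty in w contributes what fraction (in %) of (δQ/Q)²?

45.4%

(δQ/Q)² = (½·δc/c)² + (1·δs/s)² + (1·δw/w)²
  c term: (0.5×0.0996)² = 0.00248
  s term: (1×0.0174)² = 0.000304
  w term: (1×0.0481)² = 0.00231
Total = 0.00510. Share from w = 0.00231/0.00510 = 0.454.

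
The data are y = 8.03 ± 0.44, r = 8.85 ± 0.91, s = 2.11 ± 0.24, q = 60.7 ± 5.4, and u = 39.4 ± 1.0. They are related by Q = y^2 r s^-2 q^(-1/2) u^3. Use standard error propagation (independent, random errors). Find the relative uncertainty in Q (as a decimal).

Since Q is a product/quotient, work with relative uncertainties:
  (2·δy/y)² = (2×0.0548)² = 0.0120;  (1·δr/r)² = (1×0.103)² = 0.0106;  (-2·δs/s)² = (-2×0.114)² = 0.0518;  (−½·δq/q)² = (-0.5×0.0890)² = 0.00198;  (3·δu/u)² = (3×0.0254)² = 0.00580
δQ/Q = √(0.0821) = 0.287

0.287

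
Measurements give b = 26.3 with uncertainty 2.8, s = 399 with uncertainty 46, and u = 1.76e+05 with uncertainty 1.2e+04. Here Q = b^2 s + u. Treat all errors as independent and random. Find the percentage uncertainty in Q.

Let p = b^2·s = 2.76e+05. δp/p = √((2·δb/b)² + (1·δs/s)²) = √(0.0453 + 0.0133) = 0.242, so δp = 66800.
Q = p + u: δQ = √(δp² + δu²) = √(4.47e+09 + 1.44e+08) = 67900
Q = 4.52e+05, so δQ/Q = 67900/4.52e+05 = 0.150.

15.0%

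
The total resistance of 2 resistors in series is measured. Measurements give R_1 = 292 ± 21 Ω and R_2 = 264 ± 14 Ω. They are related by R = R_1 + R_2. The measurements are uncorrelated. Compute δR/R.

Each term contributes (cᵢ δxᵢ)² to (δR)²:
  (δR_1)² = 441;  (δR_2)² = 196
δR = √(637) = 25.2 Ω
R = 556 Ω, so δR/R = 25.2/556 = 0.0454.

0.0454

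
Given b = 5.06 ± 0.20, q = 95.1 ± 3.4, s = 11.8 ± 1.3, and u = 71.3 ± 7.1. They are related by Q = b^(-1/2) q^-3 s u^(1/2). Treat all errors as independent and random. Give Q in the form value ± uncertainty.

(5.15 ± 0.839) × 10^-5

Q is a product of powers, so relative uncertainties combine in quadrature:
  (−½·δb/b)² = (-0.5×0.0395)² = 0.000391;  (-3·δq/q)² = (-3×0.0358)² = 0.0115;  (1·δs/s)² = (1×0.110)² = 0.0121;  (½·δu/u)² = (0.5×0.0996)² = 0.00248
δQ/Q = √(0.0265) = 0.163
Q = 5.15e-05, so δQ = 0.163 × 5.15e-05 = 8.39e-06.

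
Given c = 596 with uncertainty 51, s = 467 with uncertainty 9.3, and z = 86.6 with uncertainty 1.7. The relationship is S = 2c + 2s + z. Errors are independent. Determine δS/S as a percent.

4.69%

Sums and differences: (δS)² = Σ (cᵢ δxᵢ)².
  (2·δc)² = 10400;  (2·δs)² = 346;  (δz)² = 2.89
δS = √(10800) = 104
S = 2210, so δS/S = 104/2210 = 0.0469.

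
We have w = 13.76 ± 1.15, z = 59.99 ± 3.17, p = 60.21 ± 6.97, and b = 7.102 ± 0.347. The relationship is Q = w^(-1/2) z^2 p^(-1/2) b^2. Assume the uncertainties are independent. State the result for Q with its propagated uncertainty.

6306 ± 1010

For a monomial Q ∝ w^(-1/2), z^2, p^(-1/2), b^2, fractional errors add in quadrature:
  (−½·δw/w)² = (-0.5×0.0836)² = 0.00175;  (2·δz/z)² = (2×0.0528)² = 0.0112;  (−½·δp/p)² = (-0.5×0.116)² = 0.00335;  (2·δb/b)² = (2×0.0489)² = 0.00955
δQ/Q = √(0.0258) = 0.161
Q = 6306, so δQ = 0.161 × 6306 = 1010.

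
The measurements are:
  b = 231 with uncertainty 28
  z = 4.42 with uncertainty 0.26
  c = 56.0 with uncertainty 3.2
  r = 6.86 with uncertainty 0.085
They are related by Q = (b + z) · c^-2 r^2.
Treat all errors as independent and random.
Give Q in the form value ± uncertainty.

Let u = b + z = 235. δu = √(δb² + δz²) = √(784 + 0.0676) = 28.0, so δu/u = 0.119.
Q is then a monomial in u, c, r:
δQ/Q = √((δu/u)² + (-2·δc/c)² + (2·δr/r)²) = √(0.0141 + 0.0131 + 0.000614) = 0.167
Q = 3.53, so δQ = 0.167 × 3.53 = 0.589.

3.53 ± 0.589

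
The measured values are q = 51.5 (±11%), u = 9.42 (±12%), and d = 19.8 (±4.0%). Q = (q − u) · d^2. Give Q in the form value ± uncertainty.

Let w = q − u = 42.1. δw = √(δq² + δu²) = √(32.1 + 1.28) = 5.78, so δw/w = 0.137.
Q is then a monomial in w, d:
δQ/Q = √((δw/w)² + (2·δd/d)²) = √(0.0188 + 0.00640) = 0.159
Q = 16500, so δQ = 0.159 × 16500 = 2620.

16500 ± 2620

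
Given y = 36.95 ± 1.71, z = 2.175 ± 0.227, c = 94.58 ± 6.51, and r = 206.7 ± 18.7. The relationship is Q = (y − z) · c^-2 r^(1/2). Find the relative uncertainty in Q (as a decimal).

0.153

Let u = y − z = 34.78. δu = √(δy² + δz²) = √(2.92 + 0.0515) = 1.73, so δu/u = 0.0496.
Q is then a monomial in u, c, r:
δQ/Q = √((δu/u)² + (-2·δc/c)² + (½·δr/r)²) = √(0.00246 + 0.0190 + 0.00205) = 0.153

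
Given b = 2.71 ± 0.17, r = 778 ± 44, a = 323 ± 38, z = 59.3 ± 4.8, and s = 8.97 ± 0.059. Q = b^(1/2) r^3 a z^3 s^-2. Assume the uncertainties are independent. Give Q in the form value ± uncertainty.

(6.49 ± 2.08) × 10^14

Products/powers → add relative errors in quadrature, weighted by exponent:
  (½·δb/b)² = (0.5×0.0627)² = 0.000984;  (3·δr/r)² = (3×0.0566)² = 0.0288;  (1·δa/a)² = (1×0.118)² = 0.0138;  (3·δz/z)² = (3×0.0809)² = 0.0590;  (-2·δs/s)² = (-2×0.00658)² = 0.000173
δQ/Q = √(0.103) = 0.321
Q = 6.49e+14, so δQ = 0.321 × 6.49e+14 = 2.08e+14.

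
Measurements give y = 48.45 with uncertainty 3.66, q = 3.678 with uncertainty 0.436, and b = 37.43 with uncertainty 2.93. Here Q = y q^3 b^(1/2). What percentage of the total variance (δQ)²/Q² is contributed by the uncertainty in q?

94.6%

(δQ/Q)² = (1·δy/y)² + (3·δq/q)² + (½·δb/b)²
  y term: (1×0.0755)² = 0.00571
  q term: (3×0.119)² = 0.126
  b term: (0.5×0.0783)² = 0.00153
Total = 0.134. Share from q = 0.126/0.134 = 0.946.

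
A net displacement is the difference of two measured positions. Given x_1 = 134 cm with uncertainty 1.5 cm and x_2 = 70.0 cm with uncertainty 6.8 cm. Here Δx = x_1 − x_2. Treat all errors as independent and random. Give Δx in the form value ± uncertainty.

Each term contributes (cᵢ δxᵢ)² to (δΔx)²:
  (δx_1)² = 2.25;  (δx_2)² = 46.2
δΔx = √(48.5) = 6.96 cm
Δx = 64.0 cm.

64.0 ± 6.96 cm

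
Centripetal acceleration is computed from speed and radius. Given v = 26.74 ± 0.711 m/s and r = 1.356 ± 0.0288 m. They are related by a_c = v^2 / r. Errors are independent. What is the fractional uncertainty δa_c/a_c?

0.0573

Relative error in a monomial: (δa_c/a_c)² = Σ (nᵢ · δxᵢ/xᵢ)².
  (2·δv/v)² = (2×0.0266)² = 0.00283;  (-1·δr/r)² = (-1×0.0212)² = 0.000451
δa_c/a_c = √(0.00328) = 0.0573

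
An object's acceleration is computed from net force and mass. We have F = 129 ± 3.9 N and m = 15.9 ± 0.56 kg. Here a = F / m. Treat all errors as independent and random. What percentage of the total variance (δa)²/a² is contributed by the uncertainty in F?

(δa/a)² = (1·δF/F)² + (-1·δm/m)²
  F term: (1×0.0302)² = 0.000914
  m term: (-1×0.0352)² = 0.00124
Total = 0.00215. Share from F = 0.000914/0.00215 = 0.424.

42.4%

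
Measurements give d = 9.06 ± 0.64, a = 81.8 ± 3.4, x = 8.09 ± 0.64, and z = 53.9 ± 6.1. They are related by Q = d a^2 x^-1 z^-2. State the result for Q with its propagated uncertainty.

Products/powers → add relative errors in quadrature, weighted by exponent:
  (1·δd/d)² = (1×0.0706)² = 0.00499;  (2·δa/a)² = (2×0.0416)² = 0.00691;  (-1·δx/x)² = (-1×0.0791)² = 0.00626;  (-2·δz/z)² = (-2×0.113)² = 0.0512
δQ/Q = √(0.0694) = 0.263
Q = 2.58, so δQ = 0.263 × 2.58 = 0.679.

2.58 ± 0.679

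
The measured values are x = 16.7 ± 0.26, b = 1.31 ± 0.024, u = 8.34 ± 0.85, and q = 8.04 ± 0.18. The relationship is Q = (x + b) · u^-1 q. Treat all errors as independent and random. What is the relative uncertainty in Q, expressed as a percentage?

Let w = x + b = 18.0. δw = √(δx² + δb²) = √(0.0676 + 0.000576) = 0.261, so δw/w = 0.0145.
Q is then a monomial in w, u, q:
δQ/Q = √((δw/w)² + (-1·δu/u)² + (1·δq/q)²) = √(0.000210 + 0.0104 + 0.000501) = 0.105

10.5%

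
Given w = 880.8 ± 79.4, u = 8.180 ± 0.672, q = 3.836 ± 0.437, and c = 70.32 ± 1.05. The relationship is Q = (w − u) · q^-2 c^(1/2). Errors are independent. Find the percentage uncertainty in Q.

24.5%

Let h = w − u = 872.6. δh = √(δw² + δu²) = √(6300 + 0.452) = 79.4, so δh/h = 0.0910.
Q is then a monomial in h, q, c:
δQ/Q = √((δh/h)² + (-2·δq/q)² + (½·δc/c)²) = √(0.00828 + 0.0519 + 5.57e-05) = 0.245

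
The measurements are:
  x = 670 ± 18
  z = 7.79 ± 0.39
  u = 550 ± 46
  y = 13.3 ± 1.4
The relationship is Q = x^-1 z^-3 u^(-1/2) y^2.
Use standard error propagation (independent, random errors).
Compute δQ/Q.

Since Q is a product/quotient, work with relative uncertainties:
  (-1·δx/x)² = (-1×0.0269)² = 0.000722;  (-3·δz/z)² = (-3×0.0501)² = 0.0226;  (−½·δu/u)² = (-0.5×0.0836)² = 0.00175;  (2·δy/y)² = (2×0.105)² = 0.0443
δQ/Q = √(0.0693) = 0.263

0.263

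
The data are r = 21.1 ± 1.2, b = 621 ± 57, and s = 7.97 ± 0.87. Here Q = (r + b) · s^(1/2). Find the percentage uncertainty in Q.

Let u = r + b = 642. δu = √(δr² + δb²) = √(1.44 + 3250) = 57.0, so δu/u = 0.0888.
Q is then a monomial in u, s:
δQ/Q = √((δu/u)² + (½·δs/s)²) = √(0.00788 + 0.00298) = 0.104

10.4%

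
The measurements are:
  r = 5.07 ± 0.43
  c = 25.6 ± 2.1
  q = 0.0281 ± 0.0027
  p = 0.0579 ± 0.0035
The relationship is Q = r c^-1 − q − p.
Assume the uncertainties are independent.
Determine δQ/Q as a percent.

Let w = r·c^-1 = 0.198. δw/w = √((1·δr/r)² + (-1·δc/c)²) = √(0.00719 + 0.00673) = 0.118, so δw = 0.0234.
Q = w − q − p: δQ = √(δw² + δq² + δp²) = √(0.000546 + 7.29e-06 + 1.23e-05) = 0.0238
Q = 0.112, so δQ/Q = 0.0238/0.112 = 0.212.

21.2%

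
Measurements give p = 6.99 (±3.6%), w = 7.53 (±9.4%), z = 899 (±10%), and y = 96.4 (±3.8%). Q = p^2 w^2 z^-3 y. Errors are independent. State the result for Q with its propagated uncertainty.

0.000368 ± 0.000134

Each factor contributes (exponent × relative error)² to (δQ/Q)²:
  (2·δp/p)² = (2×0.0360)² = 0.00518;  (2·δw/w)² = (2×0.0940)² = 0.0353;  (-3·δz/z)² = (-3×0.100)² = 0.0900;  (1·δy/y)² = (1×0.0380)² = 0.00144
δQ/Q = √(0.132) = 0.363
Q = 0.000368, so δQ = 0.363 × 0.000368 = 0.000134.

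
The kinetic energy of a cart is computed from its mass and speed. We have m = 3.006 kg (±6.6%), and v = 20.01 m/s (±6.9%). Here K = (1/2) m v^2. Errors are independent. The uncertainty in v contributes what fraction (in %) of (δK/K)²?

(δK/K)² = (1·δm/m)² + (2·δv/v)²
  m term: (1×0.0660)² = 0.00436
  v term: (2×0.0690)² = 0.0190
Total = 0.0234. Share from v = 0.0190/0.0234 = 0.814.

81.4%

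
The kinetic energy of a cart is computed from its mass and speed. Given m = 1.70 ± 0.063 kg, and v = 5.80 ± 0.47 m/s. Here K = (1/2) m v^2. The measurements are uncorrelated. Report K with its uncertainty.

Each factor contributes (exponent × relative error)² to (δK/K)²:
  (1·δm/m)² = (1×0.0371)² = 0.00137;  (2·δv/v)² = (2×0.0810)² = 0.0263
δK/K = √(0.0276) = 0.166
K = 28.6 J, so δK = 0.166 × 28.6 = 4.75 J.

28.6 ± 4.75 J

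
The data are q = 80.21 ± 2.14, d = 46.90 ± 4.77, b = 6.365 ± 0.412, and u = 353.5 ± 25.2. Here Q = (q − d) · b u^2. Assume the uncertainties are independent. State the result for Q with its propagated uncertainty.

Let w = q − d = 33.31. δw = √(δq² + δd²) = √(4.58 + 22.8) = 5.23, so δw/w = 0.157.
Q is then a monomial in w, b, u:
δQ/Q = √((δw/w)² + (1·δb/b)² + (2·δu/u)²) = √(0.0246 + 0.00419 + 0.0203) = 0.222
Q = 2.649e+07, so δQ = 0.222 × 2.649e+07 = 5.87e+06.

(2.649 ± 0.587) × 10^7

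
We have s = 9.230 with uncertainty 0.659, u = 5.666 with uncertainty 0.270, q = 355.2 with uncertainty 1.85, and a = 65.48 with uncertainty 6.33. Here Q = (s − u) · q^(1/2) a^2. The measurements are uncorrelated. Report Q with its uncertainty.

288000 ± 80100

Let w = s − u = 3.564. δw = √(δs² + δu²) = √(0.434 + 0.0729) = 0.712, so δw/w = 0.200.
Q is then a monomial in w, q, a:
δQ/Q = √((δw/w)² + (½·δq/q)² + (2·δa/a)²) = √(0.0399 + 6.78e-06 + 0.0374) = 0.278
Q = 288000, so δQ = 0.278 × 288000 = 80100.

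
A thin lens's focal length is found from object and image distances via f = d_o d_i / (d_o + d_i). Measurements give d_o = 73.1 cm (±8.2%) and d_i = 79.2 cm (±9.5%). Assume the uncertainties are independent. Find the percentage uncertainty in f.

∂f/∂d_o = (d_i/(d_o+d_i))² = 0.270;  ∂f/∂d_i = (d_o/(d_o+d_i))² = 0.230
δf = √((∂f/∂d_o · δd_o)² + (∂f/∂d_i · δd_i)²) = √(2.63 + 3.00) = 2.37 cm
f = 38.0 cm, so δf/f = 2.37/38.0 = 0.0624.

6.24%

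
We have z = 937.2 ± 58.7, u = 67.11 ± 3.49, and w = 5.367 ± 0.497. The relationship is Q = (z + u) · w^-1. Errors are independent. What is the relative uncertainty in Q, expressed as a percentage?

Let h = z + u = 1004. δh = √(δz² + δu²) = √(3450 + 12.2) = 58.8, so δh/h = 0.0586.
Q is then a monomial in h, w:
δQ/Q = √((δh/h)² + (-1·δw/w)²) = √(0.00343 + 0.00858) = 0.110

11.0%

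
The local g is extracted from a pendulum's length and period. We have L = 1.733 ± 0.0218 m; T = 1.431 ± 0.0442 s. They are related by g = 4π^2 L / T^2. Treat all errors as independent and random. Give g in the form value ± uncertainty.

Relative error in a monomial: (δg/g)² = Σ (nᵢ · δxᵢ/xᵢ)².
  (1·δL/L)² = (1×0.0126)² = 0.000158;  (-2·δT/T)² = (-2×0.0309)² = 0.00382
δg/g = √(0.00397) = 0.0630
g = 33.41 m/s^2, so δg = 0.0630 × 33.41 = 2.11 m/s^2.

33.41 ± 2.11 m/s^2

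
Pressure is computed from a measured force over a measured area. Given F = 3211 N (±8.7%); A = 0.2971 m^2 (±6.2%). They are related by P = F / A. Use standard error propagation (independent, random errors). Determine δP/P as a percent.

Products/powers → add relative errors in quadrature, weighted by exponent:
  (1·δF/F)² = (1×0.0870)² = 0.00757;  (-1·δA/A)² = (-1×0.0620)² = 0.00384
δP/P = √(0.0114) = 0.107

10.7%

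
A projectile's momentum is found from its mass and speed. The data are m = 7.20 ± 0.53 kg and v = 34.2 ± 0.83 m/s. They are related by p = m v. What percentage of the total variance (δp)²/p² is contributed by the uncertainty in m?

(δp/p)² = (1·δm/m)² + (1·δv/v)²
  m term: (1×0.0736)² = 0.00542
  v term: (1×0.0243)² = 0.000589
Total = 0.00601. Share from m = 0.00542/0.00601 = 0.902.

90.2%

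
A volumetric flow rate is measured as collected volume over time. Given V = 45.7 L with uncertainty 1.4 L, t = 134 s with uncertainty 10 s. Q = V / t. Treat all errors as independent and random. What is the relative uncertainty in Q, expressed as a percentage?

8.07%

Products/powers → add relative errors in quadrature, weighted by exponent:
  (1·δV/V)² = (1×0.0306)² = 0.000938;  (-1·δt/t)² = (-1×0.0746)² = 0.00557
δQ/Q = √(0.00651) = 0.0807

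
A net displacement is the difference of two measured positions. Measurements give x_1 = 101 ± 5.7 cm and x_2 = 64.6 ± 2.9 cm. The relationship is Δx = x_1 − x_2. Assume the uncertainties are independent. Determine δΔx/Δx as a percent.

17.6%

Each term contributes (cᵢ δxᵢ)² to (δΔx)²:
  (δx_1)² = 32.5;  (δx_2)² = 8.41
δΔx = √(40.9) = 6.40 cm
Δx = 36.4 cm, so δΔx/Δx = 6.40/36.4 = 0.176.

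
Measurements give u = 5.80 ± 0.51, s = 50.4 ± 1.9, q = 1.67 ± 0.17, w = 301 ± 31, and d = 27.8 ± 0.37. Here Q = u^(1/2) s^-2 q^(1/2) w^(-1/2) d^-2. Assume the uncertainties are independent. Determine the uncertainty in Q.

1.06e-08

Q is a product of powers, so relative uncertainties combine in quadrature:
  (½·δu/u)² = (0.5×0.0879)² = 0.00193;  (-2·δs/s)² = (-2×0.0377)² = 0.00568;  (½·δq/q)² = (0.5×0.102)² = 0.00259;  (−½·δw/w)² = (-0.5×0.103)² = 0.00265;  (-2·δd/d)² = (-2×0.0133)² = 0.000709
δQ/Q = √(0.0136) = 0.116
Q = 9.14e-08, so δQ = 0.116 × 9.14e-08 = 1.06e-08.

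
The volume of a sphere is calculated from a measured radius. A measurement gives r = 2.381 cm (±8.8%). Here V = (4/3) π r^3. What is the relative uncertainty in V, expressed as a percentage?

Each factor contributes (exponent × relative error)² to (δV/V)²:
  (3·δr/r)² = (3×0.0880)² = 0.0697
δV/V = √(0.0697) = 0.264

26.4%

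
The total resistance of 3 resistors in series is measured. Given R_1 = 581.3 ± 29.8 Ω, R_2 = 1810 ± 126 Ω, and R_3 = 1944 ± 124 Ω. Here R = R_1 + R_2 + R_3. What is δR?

Each term contributes (cᵢ δxᵢ)² to (δR)²:
  (δR_1)² = 888;  (δR_2)² = 15900;  (δR_3)² = 15400
δR = √(32100) = 179 Ω

179 Ω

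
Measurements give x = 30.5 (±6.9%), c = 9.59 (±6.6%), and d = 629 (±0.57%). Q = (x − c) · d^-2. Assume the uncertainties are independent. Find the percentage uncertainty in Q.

10.6%

Let u = x − c = 20.9. δu = √(δx² + δc²) = √(4.43 + 0.401) = 2.20, so δu/u = 0.105.
Q is then a monomial in u, d:
δQ/Q = √((δu/u)² + (-2·δd/d)²) = √(0.0110 + 0.000130) = 0.106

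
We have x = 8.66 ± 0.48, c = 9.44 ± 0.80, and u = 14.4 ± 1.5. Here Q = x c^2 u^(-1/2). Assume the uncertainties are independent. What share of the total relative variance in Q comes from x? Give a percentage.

(δQ/Q)² = (1·δx/x)² + (2·δc/c)² + (−½·δu/u)²
  x term: (1×0.0554)² = 0.00307
  c term: (2×0.0847)² = 0.0287
  u term: (-0.5×0.104)² = 0.00271
Total = 0.0345. Share from x = 0.00307/0.0345 = 0.0890.

8.90%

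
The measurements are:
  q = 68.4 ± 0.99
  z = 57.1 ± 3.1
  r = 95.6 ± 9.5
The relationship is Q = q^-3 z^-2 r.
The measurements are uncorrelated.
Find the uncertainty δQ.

Q is a product of powers, so relative uncertainties combine in quadrature:
  (-3·δq/q)² = (-3×0.0145)² = 0.00189;  (-2·δz/z)² = (-2×0.0543)² = 0.0118;  (1·δr/r)² = (1×0.0994)² = 0.00987
δQ/Q = √(0.0236) = 0.153
Q = 9.16e-08, so δQ = 0.153 × 9.16e-08 = 1.41e-08.

1.41e-08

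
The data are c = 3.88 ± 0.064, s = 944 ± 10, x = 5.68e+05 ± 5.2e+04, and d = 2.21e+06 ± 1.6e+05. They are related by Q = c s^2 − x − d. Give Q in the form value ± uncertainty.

(6.80 ± 1.92) × 10^5

Let p = c·s^2 = 3.46e+06. δp/p = √((1·δc/c)² + (2·δs/s)²) = √(0.000272 + 0.000449) = 0.0269, so δp = 92800.
Q = p − x − d: δQ = √(δp² + δx² + δd²) = √(8.62e+09 + 2.7e+09 + 2.56e+10) = 1.92e+05
Q = 6.8e+05.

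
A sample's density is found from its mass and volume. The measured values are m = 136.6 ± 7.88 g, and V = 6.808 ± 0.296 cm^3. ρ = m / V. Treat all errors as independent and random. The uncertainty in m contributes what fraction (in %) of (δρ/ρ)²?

63.8%

(δρ/ρ)² = (1·δm/m)² + (-1·δV/V)²
  m term: (1×0.0577)² = 0.00333
  V term: (-1×0.0435)² = 0.00189
Total = 0.00522. Share from m = 0.00333/0.00522 = 0.638.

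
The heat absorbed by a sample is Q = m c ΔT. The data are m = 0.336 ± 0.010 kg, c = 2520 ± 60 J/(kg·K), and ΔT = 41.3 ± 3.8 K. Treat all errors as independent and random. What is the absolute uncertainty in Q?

3480 J

Products/powers → add relative errors in quadrature, weighted by exponent:
  (1·δm/m)² = (1×0.0298)² = 0.000886;  (1·δc/c)² = (1×0.0238)² = 0.000567;  (1·δΔT/ΔT)² = (1×0.0920)² = 0.00847
δQ/Q = √(0.00992) = 0.0996
Q = 35000 J, so δQ = 0.0996 × 35000 = 3480 J.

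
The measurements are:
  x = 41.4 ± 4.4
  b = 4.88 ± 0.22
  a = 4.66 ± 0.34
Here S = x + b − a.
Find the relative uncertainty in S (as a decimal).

Sums and differences: (δS)² = Σ (cᵢ δxᵢ)².
  (δx)² = 19.4;  (δb)² = 0.0484;  (δa)² = 0.116
δS = √(19.5) = 4.42
S = 41.6, so δS/S = 4.42/41.6 = 0.106.

0.106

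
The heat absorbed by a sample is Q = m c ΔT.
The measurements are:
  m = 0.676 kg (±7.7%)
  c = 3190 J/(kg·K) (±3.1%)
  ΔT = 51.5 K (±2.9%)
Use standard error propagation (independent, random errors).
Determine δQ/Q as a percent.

Relative error in a monomial: (δQ/Q)² = Σ (nᵢ · δxᵢ/xᵢ)².
  (1·δm/m)² = (1×0.0770)² = 0.00593;  (1·δc/c)² = (1×0.0310)² = 0.000961;  (1·δΔT/ΔT)² = (1×0.0290)² = 0.000841
δQ/Q = √(0.00773) = 0.0879

8.79%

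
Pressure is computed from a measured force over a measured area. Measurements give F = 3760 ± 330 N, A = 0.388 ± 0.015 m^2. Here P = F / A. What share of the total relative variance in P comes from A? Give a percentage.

(δP/P)² = (1·δF/F)² + (-1·δA/A)²
  F term: (1×0.0878)² = 0.00770
  A term: (-1×0.0387)² = 0.00149
Total = 0.00920. Share from A = 0.00149/0.00920 = 0.162.

16.2%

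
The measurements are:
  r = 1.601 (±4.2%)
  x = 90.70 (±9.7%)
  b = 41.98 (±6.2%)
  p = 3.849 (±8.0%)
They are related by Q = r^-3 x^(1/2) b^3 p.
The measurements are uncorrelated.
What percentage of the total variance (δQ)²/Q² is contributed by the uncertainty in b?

(δQ/Q)² = (-3·δr/r)² + (½·δx/x)² + (3·δb/b)² + (1·δp/p)²
  r term: (-3×0.0420)² = 0.0159
  x term: (0.5×0.0970)² = 0.00235
  b term: (3×0.0620)² = 0.0346
  p term: (1×0.0800)² = 0.00640
Total = 0.0592. Share from b = 0.0346/0.0592 = 0.584.

58.4%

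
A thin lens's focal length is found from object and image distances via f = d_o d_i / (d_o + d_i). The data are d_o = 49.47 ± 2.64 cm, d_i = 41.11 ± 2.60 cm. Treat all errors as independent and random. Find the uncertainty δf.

∂f/∂d_o = (d_i/(d_o+d_i))² = 0.206;  ∂f/∂d_i = (d_o/(d_o+d_i))² = 0.298
δf = √((∂f/∂d_o · δd_o)² + (∂f/∂d_i · δd_i)²) = √(0.296 + 0.601) = 0.947 cm

0.947 cm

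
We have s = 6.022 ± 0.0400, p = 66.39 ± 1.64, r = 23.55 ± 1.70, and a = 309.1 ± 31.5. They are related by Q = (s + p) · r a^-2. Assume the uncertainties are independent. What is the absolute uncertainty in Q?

0.00388

Let u = s + p = 72.41. δu = √(δs² + δp²) = √(0.00160 + 2.69) = 1.64, so δu/u = 0.0227.
Q is then a monomial in u, r, a:
δQ/Q = √((δu/u)² + (1·δr/r)² + (-2·δa/a)²) = √(0.000513 + 0.00521 + 0.0415) = 0.217
Q = 0.01785, so δQ = 0.217 × 0.01785 = 0.00388.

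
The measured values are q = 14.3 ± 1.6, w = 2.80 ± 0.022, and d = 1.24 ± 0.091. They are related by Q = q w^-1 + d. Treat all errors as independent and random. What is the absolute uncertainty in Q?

0.580

Let p = q·w^-1 = 5.11. δp/p = √((1·δq/q)² + (-1·δw/w)²) = √(0.0125 + 6.17e-05) = 0.112, so δp = 0.573.
Q = p + d: δQ = √(δp² + δd²) = √(0.328 + 0.00828) = 0.580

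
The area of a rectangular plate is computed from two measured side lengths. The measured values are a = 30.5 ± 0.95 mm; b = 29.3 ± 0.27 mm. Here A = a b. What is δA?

29.0 mm^2

Since A is a product/quotient, work with relative uncertainties:
  (1·δa/a)² = (1×0.0311)² = 0.000970;  (1·δb/b)² = (1×0.00922)² = 8.49e-05
δA/A = √(0.00106) = 0.0325
A = 894 mm^2, so δA = 0.0325 × 894 = 29.0 mm^2.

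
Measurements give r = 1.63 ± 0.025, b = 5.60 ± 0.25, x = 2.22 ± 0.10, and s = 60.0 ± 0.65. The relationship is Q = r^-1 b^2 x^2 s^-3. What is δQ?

5.79e-05

Since Q is a product/quotient, work with relative uncertainties:
  (-1·δr/r)² = (-1×0.0153)² = 0.000235;  (2·δb/b)² = (2×0.0446)² = 0.00797;  (2·δx/x)² = (2×0.0450)² = 0.00812;  (-3·δs/s)² = (-3×0.0108)² = 0.00106
δQ/Q = √(0.0174) = 0.132
Q = 0.000439, so δQ = 0.132 × 0.000439 = 5.79e-05.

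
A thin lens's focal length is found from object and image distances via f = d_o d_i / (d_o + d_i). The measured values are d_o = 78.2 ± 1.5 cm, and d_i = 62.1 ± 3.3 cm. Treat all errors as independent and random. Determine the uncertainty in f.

1.07 cm

∂f/∂d_o = (d_i/(d_o+d_i))² = 0.196;  ∂f/∂d_i = (d_o/(d_o+d_i))² = 0.311
δf = √((∂f/∂d_o · δd_o)² + (∂f/∂d_i · δd_i)²) = √(0.0864 + 1.05) = 1.07 cm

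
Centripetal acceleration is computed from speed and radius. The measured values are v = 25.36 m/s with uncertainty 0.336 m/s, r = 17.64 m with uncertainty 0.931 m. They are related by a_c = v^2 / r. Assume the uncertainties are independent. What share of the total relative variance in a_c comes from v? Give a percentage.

20.1%

(δa_c/a_c)² = (2·δv/v)² + (-1·δr/r)²
  v term: (2×0.0132)² = 0.000702
  r term: (-1×0.0528)² = 0.00279
Total = 0.00349. Share from v = 0.000702/0.00349 = 0.201.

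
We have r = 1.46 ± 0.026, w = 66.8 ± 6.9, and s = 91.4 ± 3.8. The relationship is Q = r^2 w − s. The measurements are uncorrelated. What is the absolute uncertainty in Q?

Let p = r^2·w = 142. δp/p = √((2·δr/r)² + (1·δw/w)²) = √(0.00127 + 0.0107) = 0.109, so δp = 15.6.
Q = p − s: δQ = √(δp² + δs²) = √(242 + 14.4) = 16.0

16.0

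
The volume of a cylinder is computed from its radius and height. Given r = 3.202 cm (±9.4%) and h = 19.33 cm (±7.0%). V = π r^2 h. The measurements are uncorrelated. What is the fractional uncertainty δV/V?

0.201

Since V is a product/quotient, work with relative uncertainties:
  (2·δr/r)² = (2×0.0940)² = 0.0353;  (1·δh/h)² = (1×0.0700)² = 0.00490
δV/V = √(0.0402) = 0.201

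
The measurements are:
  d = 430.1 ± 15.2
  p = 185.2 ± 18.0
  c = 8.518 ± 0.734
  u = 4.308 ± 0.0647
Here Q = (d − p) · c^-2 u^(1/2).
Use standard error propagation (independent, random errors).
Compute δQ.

1.38

Let w = d − p = 244.9. δw = √(δd² + δp²) = √(231 + 324) = 23.6, so δw/w = 0.0962.
Q is then a monomial in w, c, u:
δQ/Q = √((δw/w)² + (-2·δc/c)² + (½·δu/u)²) = √(0.00925 + 0.0297 + 5.64e-05) = 0.198
Q = 7.006, so δQ = 0.198 × 7.006 = 1.38.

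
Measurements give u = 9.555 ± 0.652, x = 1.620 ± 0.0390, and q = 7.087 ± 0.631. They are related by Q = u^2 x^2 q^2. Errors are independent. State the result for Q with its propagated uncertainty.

12030 ± 2760

Q is a product of powers, so relative uncertainties combine in quadrature:
  (2·δu/u)² = (2×0.0682)² = 0.0186;  (2·δx/x)² = (2×0.0241)² = 0.00232;  (2·δq/q)² = (2×0.0890)² = 0.0317
δQ/Q = √(0.0527) = 0.229
Q = 12030, so δQ = 0.229 × 12030 = 2760.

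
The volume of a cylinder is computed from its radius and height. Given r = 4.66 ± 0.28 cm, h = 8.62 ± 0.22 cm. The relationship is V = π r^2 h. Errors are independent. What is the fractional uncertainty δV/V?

Products/powers → add relative errors in quadrature, weighted by exponent:
  (2·δr/r)² = (2×0.0601)² = 0.0144;  (1·δh/h)² = (1×0.0255)² = 0.000651
δV/V = √(0.0151) = 0.123

0.123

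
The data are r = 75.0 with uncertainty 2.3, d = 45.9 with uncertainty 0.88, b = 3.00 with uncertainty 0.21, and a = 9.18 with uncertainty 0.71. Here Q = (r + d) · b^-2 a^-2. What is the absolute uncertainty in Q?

Let u = r + d = 121. δu = √(δr² + δd²) = √(5.29 + 0.774) = 2.46, so δu/u = 0.0204.
Q is then a monomial in u, b, a:
δQ/Q = √((δu/u)² + (-2·δb/b)² + (-2·δa/a)²) = √(0.000415 + 0.0196 + 0.0239) = 0.210
Q = 0.159, so δQ = 0.210 × 0.159 = 0.0334.

0.0334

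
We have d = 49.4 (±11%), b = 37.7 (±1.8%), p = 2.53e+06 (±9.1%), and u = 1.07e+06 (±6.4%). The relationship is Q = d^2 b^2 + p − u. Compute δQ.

8.1e+05

Let w = d^2·b^2 = 3.47e+06. δw/w = √((2·δd/d)² + (2·δb/b)²) = √(0.0484 + 0.00130) = 0.223, so δw = 7.73e+05.
Q = w + p − u: δQ = √(δw² + δp² + δu²) = √(5.98e+11 + 5.3e+10 + 4.69e+09) = 8.1e+05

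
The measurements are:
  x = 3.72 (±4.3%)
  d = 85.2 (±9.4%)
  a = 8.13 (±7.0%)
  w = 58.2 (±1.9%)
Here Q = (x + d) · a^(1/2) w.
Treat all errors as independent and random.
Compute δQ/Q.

0.0985

Let u = x + d = 88.9. δu = √(δx² + δd²) = √(0.0256 + 64.1) = 8.01, so δu/u = 0.0901.
Q is then a monomial in u, a, w:
δQ/Q = √((δu/u)² + (½·δa/a)² + (1·δw/w)²) = √(0.00812 + 0.00123 + 0.000361) = 0.0985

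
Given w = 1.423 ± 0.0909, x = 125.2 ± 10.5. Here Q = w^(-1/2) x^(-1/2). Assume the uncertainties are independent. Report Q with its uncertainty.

Each factor contributes (exponent × relative error)² to (δQ/Q)²:
  (−½·δw/w)² = (-0.5×0.0639)² = 0.00102;  (−½·δx/x)² = (-0.5×0.0839)² = 0.00176
δQ/Q = √(0.00278) = 0.0527
Q = 0.07492, so δQ = 0.0527 × 0.07492 = 0.00395.

0.07492 ± 0.00395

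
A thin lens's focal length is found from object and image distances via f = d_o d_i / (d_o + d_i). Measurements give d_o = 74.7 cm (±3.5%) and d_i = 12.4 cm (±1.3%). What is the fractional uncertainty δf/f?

∂f/∂d_o = (d_i/(d_o+d_i))² = 0.0203;  ∂f/∂d_i = (d_o/(d_o+d_i))² = 0.736
δf = √((∂f/∂d_o · δd_o)² + (∂f/∂d_i · δd_i)²) = √(0.00281 + 0.0141) = 0.130 cm
f = 10.6 cm, so δf/f = 0.130/10.6 = 0.0122.

0.0122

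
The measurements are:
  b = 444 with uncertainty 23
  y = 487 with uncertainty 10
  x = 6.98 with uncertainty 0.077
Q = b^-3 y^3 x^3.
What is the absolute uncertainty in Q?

76.5

Since Q is a product/quotient, work with relative uncertainties:
  (-3·δb/b)² = (-3×0.0518)² = 0.0242;  (3·δy/y)² = (3×0.0205)² = 0.00379;  (3·δx/x)² = (3×0.0110)² = 0.00110
δQ/Q = √(0.0290) = 0.170
Q = 449, so δQ = 0.170 × 449 = 76.5.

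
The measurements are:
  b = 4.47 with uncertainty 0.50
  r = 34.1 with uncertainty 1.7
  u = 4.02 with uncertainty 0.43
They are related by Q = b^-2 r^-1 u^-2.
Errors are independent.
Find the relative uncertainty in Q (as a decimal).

0.314

Each factor contributes (exponent × relative error)² to (δQ/Q)²:
  (-2·δb/b)² = (-2×0.112)² = 0.0500;  (-1·δr/r)² = (-1×0.0499)² = 0.00249;  (-2·δu/u)² = (-2×0.107)² = 0.0458
δQ/Q = √(0.0983) = 0.314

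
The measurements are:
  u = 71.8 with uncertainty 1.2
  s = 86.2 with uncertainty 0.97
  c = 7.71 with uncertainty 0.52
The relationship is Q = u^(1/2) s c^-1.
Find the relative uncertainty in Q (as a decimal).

0.0689

For a monomial Q ∝ u^(1/2), s, c^-1, fractional errors add in quadrature:
  (½·δu/u)² = (0.5×0.0167)² = 6.98e-05;  (1·δs/s)² = (1×0.0113)² = 0.000127;  (-1·δc/c)² = (-1×0.0674)² = 0.00455
δQ/Q = √(0.00475) = 0.0689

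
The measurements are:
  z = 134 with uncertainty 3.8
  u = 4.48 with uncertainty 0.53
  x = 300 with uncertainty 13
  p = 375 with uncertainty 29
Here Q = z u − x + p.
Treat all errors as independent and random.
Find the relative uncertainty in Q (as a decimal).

0.118

Let w = z·u = 600. δw/w = √((1·δz/z)² + (1·δu/u)²) = √(0.000804 + 0.0140) = 0.122, so δw = 73.0.
Q = w − x + p: δQ = √(δw² + δx² + δp²) = √(5330 + 169 + 841) = 79.6
Q = 675, so δQ/Q = 79.6/675 = 0.118.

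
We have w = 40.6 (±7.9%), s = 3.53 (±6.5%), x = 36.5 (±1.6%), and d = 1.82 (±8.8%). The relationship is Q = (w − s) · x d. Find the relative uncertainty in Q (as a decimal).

0.125

Let u = w − s = 37.1. δu = √(δw² + δs²) = √(10.3 + 0.0526) = 3.22, so δu/u = 0.0867.
Q is then a monomial in u, x, d:
δQ/Q = √((δu/u)² + (1·δx/x)² + (1·δd/d)²) = √(0.00752 + 0.000256 + 0.00774) = 0.125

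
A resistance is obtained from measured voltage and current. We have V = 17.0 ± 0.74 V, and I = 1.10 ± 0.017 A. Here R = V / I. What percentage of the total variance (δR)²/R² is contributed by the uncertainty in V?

(δR/R)² = (1·δV/V)² + (-1·δI/I)²
  V term: (1×0.0435)² = 0.00189
  I term: (-1×0.0155)² = 0.000239
Total = 0.00213. Share from V = 0.00189/0.00213 = 0.888.

88.8%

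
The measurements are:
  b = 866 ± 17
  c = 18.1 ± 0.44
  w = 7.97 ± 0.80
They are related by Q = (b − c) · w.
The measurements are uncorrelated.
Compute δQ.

Let u = b − c = 848. δu = √(δb² + δc²) = √(289 + 0.194) = 17.0, so δu/u = 0.0201.
Q is then a monomial in u, w:
δQ/Q = √((δu/u)² + (1·δw/w)²) = √(0.000402 + 0.0101) = 0.102
Q = 6760, so δQ = 0.102 × 6760 = 692.

692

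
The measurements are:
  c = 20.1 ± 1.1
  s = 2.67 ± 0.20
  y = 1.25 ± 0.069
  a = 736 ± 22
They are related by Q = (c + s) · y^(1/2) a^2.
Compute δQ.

Let u = c + s = 22.8. δu = √(δc² + δs²) = √(1.21 + 0.0400) = 1.12, so δu/u = 0.0491.
Q is then a monomial in u, y, a:
δQ/Q = √((δu/u)² + (½·δy/y)² + (2·δa/a)²) = √(0.00241 + 0.000762 + 0.00357) = 0.0821
Q = 1.38e+07, so δQ = 0.0821 × 1.38e+07 = 1.13e+06.

1.13e+06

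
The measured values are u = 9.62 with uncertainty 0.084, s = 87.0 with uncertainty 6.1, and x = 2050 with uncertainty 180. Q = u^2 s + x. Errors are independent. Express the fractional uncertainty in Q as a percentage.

6.03%

Let p = u^2·s = 8050. δp/p = √((2·δu/u)² + (1·δs/s)²) = √(0.000305 + 0.00492) = 0.0723, so δp = 582.
Q = p + x: δQ = √(δp² + δx²) = √(3.38e+05 + 32400) = 609
Q = 10100, so δQ/Q = 609/10100 = 0.0603.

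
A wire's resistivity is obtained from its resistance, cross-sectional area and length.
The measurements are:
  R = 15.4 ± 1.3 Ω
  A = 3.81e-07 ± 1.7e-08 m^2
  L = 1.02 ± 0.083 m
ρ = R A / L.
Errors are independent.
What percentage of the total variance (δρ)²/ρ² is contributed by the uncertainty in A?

(δρ/ρ)² = (1·δR/R)² + (1·δA/A)² + (-1·δL/L)²
  R term: (1×0.0844)² = 0.00713
  A term: (1×0.0446)² = 0.00199
  L term: (-1×0.0814)² = 0.00662
Total = 0.0157. Share from A = 0.00199/0.0157 = 0.126.

12.6%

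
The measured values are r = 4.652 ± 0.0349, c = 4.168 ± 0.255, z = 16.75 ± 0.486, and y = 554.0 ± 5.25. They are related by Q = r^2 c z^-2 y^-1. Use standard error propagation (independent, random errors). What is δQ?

Relative error in a monomial: (δQ/Q)² = Σ (nᵢ · δxᵢ/xᵢ)².
  (2·δr/r)² = (2×0.00750)² = 0.000225;  (1·δc/c)² = (1×0.0612)² = 0.00374;  (-2·δz/z)² = (-2×0.0290)² = 0.00337;  (-1·δy/y)² = (-1×0.00948)² = 8.98e-05
δQ/Q = √(0.00743) = 0.0862
Q = 0.0005803, so δQ = 0.0862 × 0.0005803 = 5e-05.

5e-05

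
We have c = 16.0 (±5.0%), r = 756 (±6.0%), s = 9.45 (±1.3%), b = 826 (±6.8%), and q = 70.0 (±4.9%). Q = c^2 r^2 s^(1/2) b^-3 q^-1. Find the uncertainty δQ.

0.00298

Since Q is a product/quotient, work with relative uncertainties:
  (2·δc/c)² = (2×0.0500)² = 0.0100;  (2·δr/r)² = (2×0.0600)² = 0.0144;  (½·δs/s)² = (0.5×0.0130)² = 4.23e-05;  (-3·δb/b)² = (-3×0.0680)² = 0.0416;  (-1·δq/q)² = (-1×0.0490)² = 0.00240
δQ/Q = √(0.0685) = 0.262
Q = 0.0114, so δQ = 0.262 × 0.0114 = 0.00298.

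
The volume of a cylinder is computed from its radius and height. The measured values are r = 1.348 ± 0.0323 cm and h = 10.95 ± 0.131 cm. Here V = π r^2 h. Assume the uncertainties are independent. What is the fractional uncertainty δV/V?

0.0494

For a monomial V ∝ r^2, h, fractional errors add in quadrature:
  (2·δr/r)² = (2×0.0240)² = 0.00230;  (1·δh/h)² = (1×0.0120)² = 0.000143
δV/V = √(0.00244) = 0.0494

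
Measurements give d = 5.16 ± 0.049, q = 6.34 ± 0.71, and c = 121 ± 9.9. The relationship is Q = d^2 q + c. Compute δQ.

21.6

Let p = d^2·q = 169. δp/p = √((2·δd/d)² + (1·δq/q)²) = √(0.000361 + 0.0125) = 0.114, so δp = 19.2.
Q = p + c: δQ = √(δp² + δc²) = √(368 + 98.0) = 21.6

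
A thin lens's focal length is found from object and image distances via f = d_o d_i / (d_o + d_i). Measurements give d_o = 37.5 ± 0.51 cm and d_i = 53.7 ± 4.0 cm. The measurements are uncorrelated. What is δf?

0.699 cm

∂f/∂d_o = (d_i/(d_o+d_i))² = 0.347;  ∂f/∂d_i = (d_o/(d_o+d_i))² = 0.169
δf = √((∂f/∂d_o · δd_o)² + (∂f/∂d_i · δd_i)²) = √(0.0313 + 0.457) = 0.699 cm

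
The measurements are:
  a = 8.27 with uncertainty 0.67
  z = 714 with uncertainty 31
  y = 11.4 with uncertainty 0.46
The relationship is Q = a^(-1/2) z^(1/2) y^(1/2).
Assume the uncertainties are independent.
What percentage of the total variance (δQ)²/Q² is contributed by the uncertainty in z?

(δQ/Q)² = (−½·δa/a)² + (½·δz/z)² + (½·δy/y)²
  a term: (-0.5×0.0810)² = 0.00164
  z term: (0.5×0.0434)² = 0.000471
  y term: (0.5×0.0404)² = 0.000407
Total = 0.00252. Share from z = 0.000471/0.00252 = 0.187.

18.7%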